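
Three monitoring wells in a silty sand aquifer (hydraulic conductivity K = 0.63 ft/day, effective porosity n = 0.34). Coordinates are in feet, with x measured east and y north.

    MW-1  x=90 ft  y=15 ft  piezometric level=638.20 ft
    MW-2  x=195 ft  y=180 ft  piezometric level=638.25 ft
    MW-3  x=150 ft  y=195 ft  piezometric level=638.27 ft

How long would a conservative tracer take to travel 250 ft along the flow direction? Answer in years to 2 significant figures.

With h = a·x + b·y + c and MW-1 as origin, the differences give:
  105·a + 165·b = +0.05
  60·a + 180·b = +0.07
Eliminate b (×180 and ×165, subtract): 9000·a = -2.550 → a = ∂h/∂x = -0.0002833
Back-substitute: b = ∂h/∂y = +0.0004833.
|∇h| = √(-0.0002833² + 0.0004833²) = 0.0005602
Seepage velocity v = K·i/n = 0.63 × 0.0005602 / 0.34 = 0.001038 ft/day.
t = 250 / 0.001038 = 2.408e+05 days = 659 years.

660 years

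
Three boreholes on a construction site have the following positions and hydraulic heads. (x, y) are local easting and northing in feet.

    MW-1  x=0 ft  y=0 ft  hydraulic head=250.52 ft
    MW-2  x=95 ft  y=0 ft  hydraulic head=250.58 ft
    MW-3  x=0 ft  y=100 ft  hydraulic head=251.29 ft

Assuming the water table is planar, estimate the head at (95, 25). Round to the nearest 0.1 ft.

250.8 ft

∂h/∂x = (250.58 − 250.52) / (95 − 0) = +0.0006316
∂h/∂y = (251.29 − 250.52) / (100 − 0) = +0.007700
h(95, 25) = 250.52 + (+0.0006316)·(95) + (+0.007700)·(25) = 250.52 +0.060 +0.192 = 250.773 ft.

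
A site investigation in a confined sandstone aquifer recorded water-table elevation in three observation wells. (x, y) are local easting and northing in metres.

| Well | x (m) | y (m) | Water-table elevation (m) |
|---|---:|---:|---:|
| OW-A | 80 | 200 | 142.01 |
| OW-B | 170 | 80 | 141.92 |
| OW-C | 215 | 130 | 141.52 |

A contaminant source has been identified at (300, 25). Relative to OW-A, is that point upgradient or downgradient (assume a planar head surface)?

downgradient

Taking OW-A as reference: OW-B−OW-A = (90, -120, -0.09); OW-C−OW-A = (135, -70, -0.49).
Solve a·Δx + b·Δy = Δh: det = 90·(-70) − 135·(-120) = 9900.
∂h/∂x = [(-0.09)·(-70) − (-0.49)·(-120)] / 9900 = -0.005303
∂h/∂y = [90·(-0.49) − 135·(-0.09)] / 9900 = -0.003227
Head at (300, 25) = 142.01 + (-0.005303)·(220) + (-0.003227)·(-175) = 141.41 m.
That is lower than the 142.01 m at OW-A, so the point is downgradient.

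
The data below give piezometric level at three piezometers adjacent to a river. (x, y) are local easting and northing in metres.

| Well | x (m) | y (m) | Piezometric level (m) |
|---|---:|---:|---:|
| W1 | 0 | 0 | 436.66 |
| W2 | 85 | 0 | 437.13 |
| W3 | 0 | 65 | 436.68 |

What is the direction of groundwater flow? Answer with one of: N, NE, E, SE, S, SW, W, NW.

∂h/∂x = (437.13 − 436.66) / (85 − 0) = +0.005529
∂h/∂y = (436.68 − 436.66) / (65 − 0) = +0.0003077
Flow = −∇h = (-0.005529 east, -0.0003077 north), which points west.

W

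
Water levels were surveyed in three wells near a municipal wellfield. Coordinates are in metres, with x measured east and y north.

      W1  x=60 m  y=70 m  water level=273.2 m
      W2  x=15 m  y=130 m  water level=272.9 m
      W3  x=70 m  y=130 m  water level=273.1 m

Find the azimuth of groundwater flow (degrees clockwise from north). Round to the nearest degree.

Taking W1 as reference: W2−W1 = (-45, 60, -0.3); W3−W1 = (10, 60, -0.1).
Determinant of the coordinate differences = (-45)·60 − 10·60 = -3300.
∂h/∂x = [(-0.3)·60 − (-0.1)·60] / -3300 = +0.003636
∂h/∂y = [(-45)·(-0.1) − 10·(-0.3)] / -3300 = -0.002273
Flow direction (−∇h) has components (-0.003636 E, +0.002273 N).
Azimuth = atan2(E, N) = atan2(-0.003636, +0.002273) = 302.0° ≈ 302°.

302°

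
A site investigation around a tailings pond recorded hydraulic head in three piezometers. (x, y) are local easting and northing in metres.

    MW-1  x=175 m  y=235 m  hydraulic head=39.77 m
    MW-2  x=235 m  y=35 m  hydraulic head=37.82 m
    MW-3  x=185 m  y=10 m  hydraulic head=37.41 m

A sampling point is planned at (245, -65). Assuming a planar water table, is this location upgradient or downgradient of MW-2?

downgradient

Taking MW-1 as reference: MW-2−MW-1 = (60, -200, -1.95); MW-3−MW-1 = (10, -225, -2.36).
Solve a·Δx + b·Δy = Δh: det = 60·(-225) − 10·(-200) = -11500.
∂h/∂x = [(-1.95)·(-225) − (-2.36)·(-200)] / -11500 = +0.002891
∂h/∂y = [60·(-2.36) − 10·(-1.95)] / -11500 = +0.01062
Head at (245, -65) = 39.77 + (+0.002891)·(70) + (+0.01062)·(-300) = 36.79 m.
That is lower than the 37.82 m at MW-2, so the point is downgradient.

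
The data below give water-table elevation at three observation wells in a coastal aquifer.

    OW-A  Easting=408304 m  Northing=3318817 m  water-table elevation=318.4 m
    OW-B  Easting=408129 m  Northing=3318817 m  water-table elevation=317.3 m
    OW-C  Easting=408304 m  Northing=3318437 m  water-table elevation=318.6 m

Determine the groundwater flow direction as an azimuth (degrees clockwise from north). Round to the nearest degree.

275°

∂h/∂x = (317.3 − 318.4) / (408129 − 408304) = +0.006286
∂h/∂y = (318.6 − 318.4) / (3318437 − 3318817) = -0.0005263
Flow direction (−∇h) has components (-0.006286 E, +0.0005263 N).
Azimuth = atan2(E, N) = atan2(-0.006286, +0.0005263) = 274.8° ≈ 275°.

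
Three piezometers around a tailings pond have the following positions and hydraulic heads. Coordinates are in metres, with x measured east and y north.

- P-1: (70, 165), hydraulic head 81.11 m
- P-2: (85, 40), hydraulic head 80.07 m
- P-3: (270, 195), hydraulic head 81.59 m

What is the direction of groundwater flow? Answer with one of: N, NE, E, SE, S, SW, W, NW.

Taking P-1 as reference: P-2−P-1 = (15, -125, -1.04); P-3−P-1 = (200, 30, +0.48).
Determinant of the coordinate differences = 15·30 − 200·(-125) = 25450.
∂h/∂x = [(-1.04)·30 − (+0.48)·(-125)] / 25450 = +0.001132
∂h/∂y = [15·(+0.48) − 200·(-1.04)] / 25450 = +0.008456
Flow = −∇h = (-0.001132 east, -0.008456 north), which points south.

S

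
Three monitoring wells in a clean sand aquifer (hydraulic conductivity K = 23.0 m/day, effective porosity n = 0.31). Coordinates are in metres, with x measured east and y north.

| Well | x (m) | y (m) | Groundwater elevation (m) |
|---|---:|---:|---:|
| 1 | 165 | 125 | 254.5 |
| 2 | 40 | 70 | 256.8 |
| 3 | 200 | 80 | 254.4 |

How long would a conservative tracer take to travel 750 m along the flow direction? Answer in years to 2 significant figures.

1.6 years

Taking 1 as reference: 2−1 = (-125, -55, +2.3); 3−1 = (35, -45, -0.1).
Solve a·Δx + b·Δy = Δh: det = (-125)·(-45) − 35·(-55) = 7550.
∂h/∂x = [(+2.3)·(-45) − (-0.1)·(-55)] / 7550 = -0.01444
∂h/∂y = [(-125)·(-0.1) − 35·(+2.3)] / 7550 = -0.009007
|∇h| = √(-0.01444² + -0.009007²) = 0.01702
Seepage velocity v = K·i/n = 23.0 × 0.01702 / 0.31 = 1.263 m/day.
t = 750 / 1.263 = 593.8 days = 1.63 years.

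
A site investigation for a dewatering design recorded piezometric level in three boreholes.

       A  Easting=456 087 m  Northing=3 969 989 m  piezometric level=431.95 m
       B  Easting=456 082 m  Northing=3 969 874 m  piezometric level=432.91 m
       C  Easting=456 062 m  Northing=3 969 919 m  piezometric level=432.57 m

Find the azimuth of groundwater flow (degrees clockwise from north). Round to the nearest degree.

011°

Taking A as reference: B−A = (-5, -115, +0.96); C−A = (-25, -70, +0.62).
Determinant of the coordinate differences = (-5)·(-70) − (-25)·(-115) = -2525.
∂h/∂x = [(+0.96)·(-70) − (+0.62)·(-115)] / -2525 = -0.001624
∂h/∂y = [(-5)·(+0.62) − (-25)·(+0.96)] / -2525 = -0.008277
Flow direction (−∇h) has components (+0.001624 E, +0.008277 N).
Azimuth = atan2(E, N) = atan2(+0.001624, +0.008277) = 11.1° ≈ 011°.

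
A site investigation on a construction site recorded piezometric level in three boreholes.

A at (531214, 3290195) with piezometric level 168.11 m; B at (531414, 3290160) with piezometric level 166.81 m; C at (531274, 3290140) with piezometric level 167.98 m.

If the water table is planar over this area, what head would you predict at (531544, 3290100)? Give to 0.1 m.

Differences from A: to B (Δx, Δy, Δh) = (200, -35, -1.30); to C = (60, -55, -0.13).
Determinant of the coordinate differences = 200·(-55) − 60·(-35) = -8900.
∂h/∂x = [(-1.30)·(-55) − (-0.13)·(-35)] / -8900 = -0.007522
∂h/∂y = [200·(-0.13) − 60·(-1.30)] / -8900 = -0.005843
h(531544, 3290100) = 168.11 + (-0.007522)·(330) + (-0.005843)·(-95) = 168.11 -2.482 +0.555 = 166.183 m.

166.2 m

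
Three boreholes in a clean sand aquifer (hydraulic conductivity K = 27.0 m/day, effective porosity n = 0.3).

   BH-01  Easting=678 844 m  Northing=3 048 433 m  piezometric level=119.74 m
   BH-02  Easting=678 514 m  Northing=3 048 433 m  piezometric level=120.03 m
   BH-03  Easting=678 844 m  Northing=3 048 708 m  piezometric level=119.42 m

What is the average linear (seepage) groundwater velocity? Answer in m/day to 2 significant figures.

0.13 m/day

∂h/∂x = (120.03 − 119.74) / (678514 − 678844) = -0.0008788
∂h/∂y = (119.42 − 119.74) / (3048708 − 3048433) = -0.001164
|∇h| = √(-0.0008788² + -0.001164²) = 0.001458
Seepage velocity v = K·i/n = 27.0 × 0.001458 / 0.3 = 0.1312 m/day.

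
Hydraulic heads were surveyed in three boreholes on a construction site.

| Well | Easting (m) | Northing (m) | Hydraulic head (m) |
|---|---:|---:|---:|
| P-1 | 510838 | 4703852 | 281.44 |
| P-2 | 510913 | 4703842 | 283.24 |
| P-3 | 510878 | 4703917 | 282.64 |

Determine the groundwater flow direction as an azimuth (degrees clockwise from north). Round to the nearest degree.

Differences from P-1: to P-2 (Δx, Δy, Δh) = (75, -10, +1.80); to P-3 = (40, 65, +1.20).
Determinant of the coordinate differences = 75·65 − 40·(-10) = 5275.
∂h/∂x = [(+1.80)·65 − (+1.20)·(-10)] / 5275 = +0.02445
∂h/∂y = [75·(+1.20) − 40·(+1.80)] / 5275 = +0.003412
Flow direction (−∇h) has components (-0.02445 E, -0.003412 N).
Azimuth = atan2(E, N) = atan2(-0.02445, -0.003412) = 262.1° ≈ 262°.

262°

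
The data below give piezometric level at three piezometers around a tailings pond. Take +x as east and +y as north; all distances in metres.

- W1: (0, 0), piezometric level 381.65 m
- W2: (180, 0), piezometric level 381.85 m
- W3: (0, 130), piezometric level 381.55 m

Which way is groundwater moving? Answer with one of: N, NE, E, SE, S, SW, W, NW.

∂h/∂x = (381.85 − 381.65) / (180 − 0) = +0.001111
∂h/∂y = (381.55 − 381.65) / (130 − 0) = -0.0007692
Flow = −∇h = (-0.001111 east, +0.0007692 north), which points northwest.

NW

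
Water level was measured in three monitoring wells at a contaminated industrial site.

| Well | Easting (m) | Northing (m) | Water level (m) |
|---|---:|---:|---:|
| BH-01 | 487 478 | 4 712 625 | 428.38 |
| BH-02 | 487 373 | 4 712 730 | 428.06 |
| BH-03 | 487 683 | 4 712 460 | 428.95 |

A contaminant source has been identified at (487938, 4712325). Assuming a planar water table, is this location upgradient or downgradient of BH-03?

upgradient

Differences from BH-01: to BH-02 (Δx, Δy, Δh) = (-105, 105, -0.32); to BH-03 = (205, -165, +0.57).
Solve a·Δx + b·Δy = Δh: det = (-105)·(-165) − 205·105 = -4200.
∂h/∂x = [(-0.32)·(-165) − (+0.57)·105] / -4200 = +0.001679
∂h/∂y = [(-105)·(+0.57) − 205·(-0.32)] / -4200 = -0.001369
Head at (487938, 4712325) = 428.38 + (+0.001679)·(460) + (-0.001369)·(-300) = 429.56 m.
That is higher than the 428.95 m at BH-03, so the point is upgradient.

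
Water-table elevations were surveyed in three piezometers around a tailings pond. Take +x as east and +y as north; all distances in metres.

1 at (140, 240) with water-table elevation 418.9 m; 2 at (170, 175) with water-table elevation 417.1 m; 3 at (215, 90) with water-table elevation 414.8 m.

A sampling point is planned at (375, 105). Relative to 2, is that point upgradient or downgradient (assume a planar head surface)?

downgradient

With h = a·x + b·y + c and 1 as origin, the differences give:
  30·a + (-65)·b = -1.8
  75·a + (-150)·b = -4.1
Eliminate b (×(-150) and ×(-65), subtract): 375·a = 3.50 → a = ∂h/∂x = +0.009333
Back-substitute: b = ∂h/∂y = +0.03200.
Head at (375, 105) = 418.9 + (+0.009333)·(235) + (+0.03200)·(-135) = 416.77 m.
That is lower than the 417.1 m at 2, so the point is downgradient.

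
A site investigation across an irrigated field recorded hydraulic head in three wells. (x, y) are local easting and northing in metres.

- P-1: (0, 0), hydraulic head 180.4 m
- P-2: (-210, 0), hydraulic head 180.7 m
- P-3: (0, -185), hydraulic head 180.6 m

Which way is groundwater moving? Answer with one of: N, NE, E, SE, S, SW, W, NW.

∂h/∂x = (180.7 − 180.4) / (-210 − 0) = -0.001429
∂h/∂y = (180.6 − 180.4) / (-185 − 0) = -0.001081
Flow = −∇h = (+0.001429 east, +0.001081 north), which points northeast.

NE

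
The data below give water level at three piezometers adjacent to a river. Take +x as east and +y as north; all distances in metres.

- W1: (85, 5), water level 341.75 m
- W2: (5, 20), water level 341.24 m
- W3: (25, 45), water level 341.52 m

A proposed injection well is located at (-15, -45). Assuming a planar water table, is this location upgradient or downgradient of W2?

downgradient

Differences from W1: to W2 (Δx, Δy, Δh) = (-80, 15, -0.51); to W3 = (-60, 40, -0.23).
Solve a·Δx + b·Δy = Δh: det = (-80)·40 − (-60)·15 = -2300.
∂h/∂x = [(-0.51)·40 − (-0.23)·15] / -2300 = +0.007370
∂h/∂y = [(-80)·(-0.23) − (-60)·(-0.51)] / -2300 = +0.005304
Head at (-15, -45) = 341.75 + (+0.007370)·(-100) + (+0.005304)·(-50) = 340.75 m.
That is lower than the 341.24 m at W2, so the point is downgradient.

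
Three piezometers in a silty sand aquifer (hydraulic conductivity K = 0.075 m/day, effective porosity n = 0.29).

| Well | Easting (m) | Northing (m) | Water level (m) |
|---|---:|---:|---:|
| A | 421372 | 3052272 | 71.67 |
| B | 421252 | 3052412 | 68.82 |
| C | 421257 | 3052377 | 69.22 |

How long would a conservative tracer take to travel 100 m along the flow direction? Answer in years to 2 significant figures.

Three-point gradient (reference A): Δ to B = (-120, 140, -2.85), Δ to C = (-115, 105, -2.45).
∂h/∂x = +0.01250, ∂h/∂y = -0.009643 (det = 3500).
|∇h| = √(0.01250² + -0.009643²) = 0.01579
Seepage velocity v = K·i/n = 0.075 × 0.01579 / 0.29 = 0.004084 m/day.
t = 100 / 0.004084 = 2.449e+04 days = 67 years.

67 years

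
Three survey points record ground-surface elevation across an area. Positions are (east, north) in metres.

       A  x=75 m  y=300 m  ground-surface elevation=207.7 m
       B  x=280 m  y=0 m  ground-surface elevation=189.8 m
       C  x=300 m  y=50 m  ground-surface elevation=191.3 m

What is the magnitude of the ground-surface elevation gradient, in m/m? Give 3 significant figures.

0.0493 m/m

Taking A as reference: B−A = (205, -300, -17.9); C−A = (225, -250, -16.4).
Solve a·Δx + b·Δy = Δz: det = 205·(-250) − 225·(-300) = 16250.
∂z/∂x = [(-17.9)·(-250) − (-16.4)·(-300)] / 16250 = -0.02738
∂z/∂y = [205·(-16.4) − 225·(-17.9)] / 16250 = +0.04095
|∇f| = √(-0.02738² + 0.04095²) = 0.04926 m/m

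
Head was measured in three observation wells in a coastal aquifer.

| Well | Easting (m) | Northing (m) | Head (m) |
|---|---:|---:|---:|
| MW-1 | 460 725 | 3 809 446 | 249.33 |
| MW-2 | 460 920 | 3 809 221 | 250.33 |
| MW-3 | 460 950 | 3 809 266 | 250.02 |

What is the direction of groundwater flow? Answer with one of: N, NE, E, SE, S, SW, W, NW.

N

Three-point gradient (reference MW-1): Δ to MW-2 = (195, -225, +1.00), Δ to MW-3 = (225, -180, +0.69).
∂h/∂x = -0.001594, ∂h/∂y = -0.005826 (det = 15525).
Flow = −∇h = (+0.001594 east, +0.005826 north), which points north.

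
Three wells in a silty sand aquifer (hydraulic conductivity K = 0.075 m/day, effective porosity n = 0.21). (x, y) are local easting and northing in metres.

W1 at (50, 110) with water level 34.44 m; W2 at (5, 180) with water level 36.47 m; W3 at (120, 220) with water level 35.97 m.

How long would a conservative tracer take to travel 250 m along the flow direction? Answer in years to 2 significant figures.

Taking W1 as reference: W2−W1 = (-45, 70, +2.03); W3−W1 = (70, 110, +1.53).
Determinant of the coordinate differences = (-45)·110 − 70·70 = -9850.
∂h/∂x = [(+2.03)·110 − (+1.53)·70] / -9850 = -0.01180
∂h/∂y = [(-45)·(+1.53) − 70·(+2.03)] / -9850 = +0.02142
|∇h| = √(-0.01180² + 0.02142²) = 0.02446
Seepage velocity v = K·i/n = 0.075 × 0.02446 / 0.21 = 0.008736 m/day.
t = 250 / 0.008736 = 2.862e+04 days = 78.4 years.

78 years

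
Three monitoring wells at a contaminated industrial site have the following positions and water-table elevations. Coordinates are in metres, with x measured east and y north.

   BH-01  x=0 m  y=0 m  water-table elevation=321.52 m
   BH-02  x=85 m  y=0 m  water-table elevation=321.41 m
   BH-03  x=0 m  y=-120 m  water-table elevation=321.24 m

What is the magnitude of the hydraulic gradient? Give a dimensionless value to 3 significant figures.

0.00267

∂h/∂x = (321.41 − 321.52) / (85 − 0) = -0.001294
∂h/∂y = (321.24 − 321.52) / (-120 − 0) = +0.002333
|∇h| = √(-0.001294² + 0.002333²) = 0.002668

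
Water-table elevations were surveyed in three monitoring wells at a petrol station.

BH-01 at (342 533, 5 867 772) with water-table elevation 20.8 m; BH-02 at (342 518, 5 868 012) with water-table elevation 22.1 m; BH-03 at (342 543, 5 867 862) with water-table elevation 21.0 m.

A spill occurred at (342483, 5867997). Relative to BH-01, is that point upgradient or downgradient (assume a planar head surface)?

Taking BH-01 as reference: BH-02−BH-01 = (-15, 240, +1.3); BH-03−BH-01 = (10, 90, +0.2).
Solve a·Δx + b·Δy = Δh: det = (-15)·90 − 10·240 = -3750.
∂h/∂x = [(+1.3)·90 − (+0.2)·240] / -3750 = -0.01840
∂h/∂y = [(-15)·(+0.2) − 10·(+1.3)] / -3750 = +0.004267
Head at (342483, 5867997) = 20.8 + (-0.01840)·(-50) + (+0.004267)·(225) = 22.68 m.
That is higher than the 20.8 m at BH-01, so the point is upgradient.

upgradient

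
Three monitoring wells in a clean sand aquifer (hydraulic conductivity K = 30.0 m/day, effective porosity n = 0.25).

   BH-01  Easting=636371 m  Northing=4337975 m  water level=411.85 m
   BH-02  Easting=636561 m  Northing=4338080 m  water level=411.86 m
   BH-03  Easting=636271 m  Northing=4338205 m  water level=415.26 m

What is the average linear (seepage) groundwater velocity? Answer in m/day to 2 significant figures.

Differences from BH-01: to BH-02 (Δx, Δy, Δh) = (190, 105, +0.01); to BH-03 = (-100, 230, +3.41).
Determinant of the coordinate differences = 190·230 − (-100)·105 = 54200.
∂h/∂x = [(+0.01)·230 − (+3.41)·105] / 54200 = -0.006564
∂h/∂y = [190·(+3.41) − (-100)·(+0.01)] / 54200 = +0.01197
|∇h| = √(-0.006564² + 0.01197²) = 0.01365
Seepage velocity v = K·i/n = 30.0 × 0.01365 / 0.25 = 1.638 m/day.

1.6 m/day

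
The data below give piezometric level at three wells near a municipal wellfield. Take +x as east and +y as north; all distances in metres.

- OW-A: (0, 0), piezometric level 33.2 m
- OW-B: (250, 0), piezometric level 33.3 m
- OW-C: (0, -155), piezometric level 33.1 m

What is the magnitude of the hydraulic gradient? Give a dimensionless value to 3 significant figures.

0.000759

∂h/∂x = (33.3 − 33.2) / (250 − 0) = +0.0004000
∂h/∂y = (33.1 − 33.2) / (-155 − 0) = +0.0006452
|∇h| = √(0.0004000² + 0.0006452²) = 0.0007591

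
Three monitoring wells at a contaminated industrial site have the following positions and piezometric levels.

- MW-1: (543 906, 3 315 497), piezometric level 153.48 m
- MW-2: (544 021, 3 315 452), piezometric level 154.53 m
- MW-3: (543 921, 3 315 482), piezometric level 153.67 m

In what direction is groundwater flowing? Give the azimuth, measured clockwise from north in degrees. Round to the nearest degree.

Taking MW-1 as reference: MW-2−MW-1 = (115, -45, +1.05); MW-3−MW-1 = (15, -15, +0.19).
Determinant of the coordinate differences = 115·(-15) − 15·(-45) = -1050.
∂h/∂x = [(+1.05)·(-15) − (+0.19)·(-45)] / -1050 = +0.006857
∂h/∂y = [115·(+0.19) − 15·(+1.05)] / -1050 = -0.005810
Flow direction (−∇h) has components (-0.006857 E, +0.005810 N).
Azimuth = atan2(E, N) = atan2(-0.006857, +0.005810) = 310.3° ≈ 310°.

310°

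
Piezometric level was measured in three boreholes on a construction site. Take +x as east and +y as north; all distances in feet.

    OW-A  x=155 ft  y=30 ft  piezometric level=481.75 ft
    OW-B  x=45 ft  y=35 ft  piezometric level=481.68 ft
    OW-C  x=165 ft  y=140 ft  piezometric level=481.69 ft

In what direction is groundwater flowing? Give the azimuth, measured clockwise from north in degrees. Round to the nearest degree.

315°

With h = a·x + b·y + c and OW-A as origin, the differences give:
  (-110)·a + 5·b = -0.07
  10·a + 110·b = -0.06
Eliminate b (×110 and ×5, subtract): -12150·a = -7.400 → a = ∂h/∂x = +0.0006091
Back-substitute: b = ∂h/∂y = -0.0006008.
Flow direction (−∇h) has components (-0.0006091 E, +0.0006008 N).
Azimuth = atan2(E, N) = atan2(-0.0006091, +0.0006008) = 314.6° ≈ 315°.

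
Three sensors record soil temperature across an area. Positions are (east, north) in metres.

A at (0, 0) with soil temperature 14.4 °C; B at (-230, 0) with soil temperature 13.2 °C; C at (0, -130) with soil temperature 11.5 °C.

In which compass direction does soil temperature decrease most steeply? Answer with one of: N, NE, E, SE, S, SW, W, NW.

S

∂T/∂x = (13.2 − 14.4) / (-230 − 0) = +0.005217
∂T/∂y = (11.5 − 14.4) / (-130 − 0) = +0.02231
Steepest decrease is along −∇f = (-0.005217 E, -0.02231 N) → south.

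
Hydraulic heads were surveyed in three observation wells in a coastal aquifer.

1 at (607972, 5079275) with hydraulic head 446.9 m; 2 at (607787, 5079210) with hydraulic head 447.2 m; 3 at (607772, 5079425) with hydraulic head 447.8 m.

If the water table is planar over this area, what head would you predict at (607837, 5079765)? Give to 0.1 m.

Three-point gradient (reference 1): Δ to 2 = (-185, -65, +0.3), Δ to 3 = (-200, 150, +0.9).
∂h/∂x = -0.002540, ∂h/∂y = +0.002613 (det = -40750).
h(607837, 5079765) = 446.9 + (-0.002540)·(-135) + (+0.002613)·(490) = 446.9 +0.343 +1.281 = 448.523 m.

448.5 m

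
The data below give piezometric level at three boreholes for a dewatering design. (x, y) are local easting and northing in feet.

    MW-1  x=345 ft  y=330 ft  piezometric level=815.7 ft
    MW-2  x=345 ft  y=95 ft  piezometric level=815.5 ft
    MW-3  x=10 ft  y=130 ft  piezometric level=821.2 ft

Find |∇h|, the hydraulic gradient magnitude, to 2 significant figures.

0.017

With h = a·x + b·y + c and MW-1 as origin, the differences give:
  0·a + (-235)·b = -0.2
  (-335)·a + (-200)·b = +5.5
Eliminate b (×(-200) and ×(-235), subtract): -78725·a = 1332.50 → a = ∂h/∂x = -0.01693
Back-substitute: b = ∂h/∂y = +0.0008511.
|∇h| = √(-0.01693² + 0.0008511²) = 0.01695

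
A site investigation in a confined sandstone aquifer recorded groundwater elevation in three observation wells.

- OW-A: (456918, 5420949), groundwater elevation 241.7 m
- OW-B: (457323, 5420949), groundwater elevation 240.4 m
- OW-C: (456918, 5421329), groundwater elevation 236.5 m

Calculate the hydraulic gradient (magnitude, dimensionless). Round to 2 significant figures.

∂h/∂x = (240.4 − 241.7) / (457323 − 456918) = -0.003210
∂h/∂y = (236.5 − 241.7) / (5421329 − 5420949) = -0.01368
|∇h| = √(-0.003210² + -0.01368²) = 0.01405

0.014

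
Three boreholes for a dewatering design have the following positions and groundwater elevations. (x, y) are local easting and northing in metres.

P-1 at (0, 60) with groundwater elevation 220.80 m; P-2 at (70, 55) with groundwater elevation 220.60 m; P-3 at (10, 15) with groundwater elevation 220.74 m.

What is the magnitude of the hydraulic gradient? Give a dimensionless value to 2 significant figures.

0.0029

Taking P-1 as reference: P-2−P-1 = (70, -5, -0.20); P-3−P-1 = (10, -45, -0.06).
Determinant of the coordinate differences = 70·(-45) − 10·(-5) = -3100.
∂h/∂x = [(-0.20)·(-45) − (-0.06)·(-5)] / -3100 = -0.002806
∂h/∂y = [70·(-0.06) − 10·(-0.20)] / -3100 = +0.0007097
|∇h| = √(-0.002806² + 0.0007097²) = 0.002894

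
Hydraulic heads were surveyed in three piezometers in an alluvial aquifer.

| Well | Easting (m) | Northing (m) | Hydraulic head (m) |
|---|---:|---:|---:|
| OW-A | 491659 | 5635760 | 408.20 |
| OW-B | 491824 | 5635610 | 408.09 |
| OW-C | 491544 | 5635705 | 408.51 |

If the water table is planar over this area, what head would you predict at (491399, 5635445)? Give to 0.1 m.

409.2 m

Taking OW-A as reference: OW-B−OW-A = (165, -150, -0.11); OW-C−OW-A = (-115, -55, +0.31).
Determinant of the coordinate differences = 165·(-55) − (-115)·(-150) = -26325.
∂h/∂x = [(-0.11)·(-55) − (+0.31)·(-150)] / -26325 = -0.001996
∂h/∂y = [165·(+0.31) − (-115)·(-0.11)] / -26325 = -0.001462
h(491399, 5635445) = 408.20 + (-0.001996)·(-260) + (-0.001462)·(-315) = 408.20 +0.519 +0.461 = 409.180 m.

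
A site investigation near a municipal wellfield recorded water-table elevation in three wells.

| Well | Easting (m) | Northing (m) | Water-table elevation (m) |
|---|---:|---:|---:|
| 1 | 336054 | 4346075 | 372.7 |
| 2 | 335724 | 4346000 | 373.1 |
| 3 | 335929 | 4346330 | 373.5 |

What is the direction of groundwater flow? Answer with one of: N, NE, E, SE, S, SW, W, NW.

SE

Taking 1 as reference: 2−1 = (-330, -75, +0.4); 3−1 = (-125, 255, +0.8).
Determinant of the coordinate differences = (-330)·255 − (-125)·(-75) = -93525.
∂h/∂x = [(+0.4)·255 − (+0.8)·(-75)] / -93525 = -0.001732
∂h/∂y = [(-330)·(+0.8) − (-125)·(+0.4)] / -93525 = +0.002288
Flow = −∇h = (+0.001732 east, -0.002288 north), which points southeast.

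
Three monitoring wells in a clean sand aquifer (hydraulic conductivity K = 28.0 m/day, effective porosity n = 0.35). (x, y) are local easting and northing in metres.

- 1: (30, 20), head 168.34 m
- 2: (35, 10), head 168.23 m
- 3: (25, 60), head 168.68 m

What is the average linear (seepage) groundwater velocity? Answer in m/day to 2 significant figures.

With h = a·x + b·y + c and 1 as origin, the differences give:
  5·a + (-10)·b = -0.11
  (-5)·a + 40·b = +0.34
Eliminate b (×40 and ×(-10), subtract): 150·a = -1.000 → a = ∂h/∂x = -0.006667
Back-substitute: b = ∂h/∂y = +0.007667.
|∇h| = √(-0.006667² + 0.007667²) = 0.01016
Seepage velocity v = K·i/n = 28.0 × 0.01016 / 0.35 = 0.8128 m/day.

0.81 m/day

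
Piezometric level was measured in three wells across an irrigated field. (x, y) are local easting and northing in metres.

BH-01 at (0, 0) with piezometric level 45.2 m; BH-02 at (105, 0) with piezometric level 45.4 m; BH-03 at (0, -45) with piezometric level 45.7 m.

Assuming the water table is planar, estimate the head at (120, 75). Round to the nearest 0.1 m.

∂h/∂x = (45.4 − 45.2) / (105 − 0) = +0.001905
∂h/∂y = (45.7 − 45.2) / (-45 − 0) = -0.01111
h(120, 75) = 45.2 + (+0.001905)·(120) + (-0.01111)·(75) = 45.2 +0.229 -0.833 = 44.595 m.

44.6 m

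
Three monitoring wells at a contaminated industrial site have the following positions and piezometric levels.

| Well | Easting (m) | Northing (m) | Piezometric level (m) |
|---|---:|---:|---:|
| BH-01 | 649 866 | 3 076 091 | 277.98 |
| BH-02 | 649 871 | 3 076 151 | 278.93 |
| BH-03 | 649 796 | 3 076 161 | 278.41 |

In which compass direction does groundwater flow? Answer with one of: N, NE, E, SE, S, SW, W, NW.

Differences from BH-01: to BH-02 (Δx, Δy, Δh) = (5, 60, +0.95); to BH-03 = (-70, 70, +0.43).
Solve a·Δx + b·Δy = Δh: det = 5·70 − (-70)·60 = 4550.
∂h/∂x = [(+0.95)·70 − (+0.43)·60] / 4550 = +0.008945
∂h/∂y = [5·(+0.43) − (-70)·(+0.95)] / 4550 = +0.01509
Flow = −∇h = (-0.008945 east, -0.01509 north), which points southwest.

SW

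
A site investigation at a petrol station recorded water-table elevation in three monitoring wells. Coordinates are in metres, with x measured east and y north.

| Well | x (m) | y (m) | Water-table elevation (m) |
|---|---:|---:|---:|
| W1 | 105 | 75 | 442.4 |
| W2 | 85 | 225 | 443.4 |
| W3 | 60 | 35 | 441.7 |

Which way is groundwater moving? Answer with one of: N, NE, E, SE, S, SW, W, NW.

Differences from W1: to W2 (Δx, Δy, Δh) = (-20, 150, +1.0); to W3 = (-45, -40, -0.7).
Determinant of the coordinate differences = (-20)·(-40) − (-45)·150 = 7550.
∂h/∂x = [(+1.0)·(-40) − (-0.7)·150] / 7550 = +0.008609
∂h/∂y = [(-20)·(-0.7) − (-45)·(+1.0)] / 7550 = +0.007815
Flow = −∇h = (-0.008609 east, -0.007815 north), which points southwest.

SW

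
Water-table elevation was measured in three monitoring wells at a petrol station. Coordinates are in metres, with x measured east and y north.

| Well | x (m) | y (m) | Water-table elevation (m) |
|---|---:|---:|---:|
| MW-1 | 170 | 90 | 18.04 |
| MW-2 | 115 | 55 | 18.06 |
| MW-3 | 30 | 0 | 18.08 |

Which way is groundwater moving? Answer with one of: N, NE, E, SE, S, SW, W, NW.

SE

Taking MW-1 as reference: MW-2−MW-1 = (-55, -35, +0.02); MW-3−MW-1 = (-140, -90, +0.04).
Solve a·Δx + b·Δy = Δh: det = (-55)·(-90) − (-140)·(-35) = 50.
∂h/∂x = [(+0.02)·(-90) − (+0.04)·(-35)] / 50 = -0.008000
∂h/∂y = [(-55)·(+0.04) − (-140)·(+0.02)] / 50 = +0.01200
Flow = −∇h = (+0.008000 east, -0.01200 north), which points southeast.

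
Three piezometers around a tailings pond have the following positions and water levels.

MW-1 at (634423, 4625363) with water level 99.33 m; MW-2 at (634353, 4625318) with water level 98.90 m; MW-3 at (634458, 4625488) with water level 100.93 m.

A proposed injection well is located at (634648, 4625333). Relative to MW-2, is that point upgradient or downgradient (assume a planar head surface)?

Taking MW-1 as reference: MW-2−MW-1 = (-70, -45, -0.43); MW-3−MW-1 = (35, 125, +1.60).
Solve a·Δx + b·Δy = Δh: det = (-70)·125 − 35·(-45) = -7175.
∂h/∂x = [(-0.43)·125 − (+1.60)·(-45)] / -7175 = -0.002544
∂h/∂y = [(-70)·(+1.60) − 35·(-0.43)] / -7175 = +0.01351
Head at (634648, 4625333) = 99.33 + (-0.002544)·(225) + (+0.01351)·(-30) = 98.35 m.
That is lower than the 98.90 m at MW-2, so the point is downgradient.

downgradient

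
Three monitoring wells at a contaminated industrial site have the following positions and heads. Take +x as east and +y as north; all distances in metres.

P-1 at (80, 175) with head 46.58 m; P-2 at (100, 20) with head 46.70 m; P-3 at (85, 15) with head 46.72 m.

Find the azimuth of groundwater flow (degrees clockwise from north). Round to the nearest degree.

049°

Differences from P-1: to P-2 (Δx, Δy, Δh) = (20, -155, +0.12); to P-3 = (5, -160, +0.14).
Solve a·Δx + b·Δy = Δh: det = 20·(-160) − 5·(-155) = -2425.
∂h/∂x = [(+0.12)·(-160) − (+0.14)·(-155)] / -2425 = -0.001031
∂h/∂y = [20·(+0.14) − 5·(+0.12)] / -2425 = -0.0009072
Flow direction (−∇h) has components (+0.001031 E, +0.0009072 N).
Azimuth = atan2(E, N) = atan2(+0.001031, +0.0009072) = 48.7° ≈ 049°.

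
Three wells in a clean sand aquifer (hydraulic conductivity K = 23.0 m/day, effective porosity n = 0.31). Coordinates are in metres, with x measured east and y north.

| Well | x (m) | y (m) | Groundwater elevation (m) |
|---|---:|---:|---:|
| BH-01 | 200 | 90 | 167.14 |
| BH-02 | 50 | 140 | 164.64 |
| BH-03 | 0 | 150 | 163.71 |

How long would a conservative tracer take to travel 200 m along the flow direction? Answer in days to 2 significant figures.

Differences from BH-01: to BH-02 (Δx, Δy, Δh) = (-150, 50, -2.50); to BH-03 = (-200, 60, -3.43).
Determinant of the coordinate differences = (-150)·60 − (-200)·50 = 1000.
∂h/∂x = [(-2.50)·60 − (-3.43)·50] / 1000 = +0.02150
∂h/∂y = [(-150)·(-3.43) − (-200)·(-2.50)] / 1000 = +0.01450
|∇h| = √(0.02150² + 0.01450²) = 0.02593
Seepage velocity v = K·i/n = 23.0 × 0.02593 / 0.31 = 1.924 m/day.
t = 200 / 1.924 = 104 days.

100 days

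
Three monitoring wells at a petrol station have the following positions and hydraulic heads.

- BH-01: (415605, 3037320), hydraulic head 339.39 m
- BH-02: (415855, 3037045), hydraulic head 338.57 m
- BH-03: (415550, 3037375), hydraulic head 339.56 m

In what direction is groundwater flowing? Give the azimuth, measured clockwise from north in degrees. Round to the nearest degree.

With h = a·x + b·y + c and BH-01 as origin, the differences give:
  250·a + (-275)·b = -0.82
  (-55)·a + 55·b = +0.17
Eliminate b (×55 and ×(-275), subtract): -1375·a = 1.650 → a = ∂h/∂x = -0.001200
Back-substitute: b = ∂h/∂y = +0.001891.
Flow direction (−∇h) has components (+0.001200 E, -0.001891 N).
Azimuth = atan2(E, N) = atan2(+0.001200, -0.001891) = 147.6° ≈ 148°.

148°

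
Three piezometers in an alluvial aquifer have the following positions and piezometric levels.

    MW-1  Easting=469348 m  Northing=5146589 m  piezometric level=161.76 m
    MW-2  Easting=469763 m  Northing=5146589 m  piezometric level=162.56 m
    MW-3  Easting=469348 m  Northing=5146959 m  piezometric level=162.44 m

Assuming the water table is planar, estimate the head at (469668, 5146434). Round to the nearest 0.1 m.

162.1 m

∂h/∂x = (162.56 − 161.76) / (469763 − 469348) = +0.001928
∂h/∂y = (162.44 − 161.76) / (5146959 − 5146589) = +0.001838
h(469668, 5146434) = 161.76 + (+0.001928)·(320) + (+0.001838)·(-155) = 161.76 +0.617 -0.285 = 162.092 m.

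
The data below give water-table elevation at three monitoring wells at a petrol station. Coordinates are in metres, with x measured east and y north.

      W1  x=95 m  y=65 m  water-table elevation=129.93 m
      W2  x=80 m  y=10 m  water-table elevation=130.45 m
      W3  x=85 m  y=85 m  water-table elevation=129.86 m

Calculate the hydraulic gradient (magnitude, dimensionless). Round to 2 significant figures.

Differences from W1: to W2 (Δx, Δy, Δh) = (-15, -55, +0.52); to W3 = (-10, 20, -0.07).
Determinant of the coordinate differences = (-15)·20 − (-10)·(-55) = -850.
∂h/∂x = [(+0.52)·20 − (-0.07)·(-55)] / -850 = -0.007706
∂h/∂y = [(-15)·(-0.07) − (-10)·(+0.52)] / -850 = -0.007353
|∇h| = √(-0.007706² + -0.007353²) = 0.01065

0.011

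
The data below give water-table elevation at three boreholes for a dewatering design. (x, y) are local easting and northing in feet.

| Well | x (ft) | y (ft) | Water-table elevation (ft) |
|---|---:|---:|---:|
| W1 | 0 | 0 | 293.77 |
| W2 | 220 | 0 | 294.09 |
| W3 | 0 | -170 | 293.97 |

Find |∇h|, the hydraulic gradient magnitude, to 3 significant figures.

∂h/∂x = (294.09 − 293.77) / (220 − 0) = +0.001455
∂h/∂y = (293.97 − 293.77) / (-170 − 0) = -0.001176
|∇h| = √(0.001455² + -0.001176²) = 0.001871

0.00187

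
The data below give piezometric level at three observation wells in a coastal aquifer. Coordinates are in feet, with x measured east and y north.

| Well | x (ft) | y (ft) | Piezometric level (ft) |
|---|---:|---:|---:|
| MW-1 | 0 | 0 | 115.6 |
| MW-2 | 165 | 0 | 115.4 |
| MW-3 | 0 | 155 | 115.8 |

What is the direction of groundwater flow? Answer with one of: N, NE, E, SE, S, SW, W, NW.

SE

∂h/∂x = (115.4 − 115.6) / (165 − 0) = -0.001212
∂h/∂y = (115.8 − 115.6) / (155 − 0) = +0.001290
Flow = −∇h = (+0.001212 east, -0.001290 north), which points southeast.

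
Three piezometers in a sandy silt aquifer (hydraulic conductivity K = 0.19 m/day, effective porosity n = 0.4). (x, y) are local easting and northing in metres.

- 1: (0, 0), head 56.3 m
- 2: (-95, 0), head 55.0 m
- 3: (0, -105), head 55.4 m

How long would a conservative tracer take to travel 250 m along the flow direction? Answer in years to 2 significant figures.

∂h/∂x = (55.0 − 56.3) / (-95 − 0) = +0.01368
∂h/∂y = (55.4 − 56.3) / (-105 − 0) = +0.008571
|∇h| = √(0.01368² + 0.008571²) = 0.01614
Seepage velocity v = K·i/n = 0.19 × 0.01614 / 0.4 = 0.007667 m/day.
t = 250 / 0.007667 = 3.261e+04 days = 89.3 years.

89 years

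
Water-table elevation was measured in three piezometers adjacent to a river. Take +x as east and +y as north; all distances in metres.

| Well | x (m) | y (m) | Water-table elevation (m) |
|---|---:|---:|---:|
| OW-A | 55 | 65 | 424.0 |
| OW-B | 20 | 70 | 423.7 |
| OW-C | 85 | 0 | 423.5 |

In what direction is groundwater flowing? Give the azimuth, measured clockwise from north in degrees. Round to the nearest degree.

220°

With h = a·x + b·y + c and OW-A as origin, the differences give:
  (-35)·a + 5·b = -0.3
  30·a + (-65)·b = -0.5
Eliminate b (×(-65) and ×5, subtract): 2125·a = 22.00 → a = ∂h/∂x = +0.01035
Back-substitute: b = ∂h/∂y = +0.01247.
Flow direction (−∇h) has components (-0.01035 E, -0.01247 N).
Azimuth = atan2(E, N) = atan2(-0.01035, -0.01247) = 219.7° ≈ 220°.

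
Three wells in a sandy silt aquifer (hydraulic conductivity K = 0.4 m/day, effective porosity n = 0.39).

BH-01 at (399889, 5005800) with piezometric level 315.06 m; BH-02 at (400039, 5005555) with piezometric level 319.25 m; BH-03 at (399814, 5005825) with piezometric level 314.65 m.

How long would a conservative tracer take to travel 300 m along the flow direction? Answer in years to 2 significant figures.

46 years

Differences from BH-01: to BH-02 (Δx, Δy, Δh) = (150, -245, +4.19); to BH-03 = (-75, 25, -0.41).
Solve a·Δx + b·Δy = Δh: det = 150·25 − (-75)·(-245) = -14625.
∂h/∂x = [(+4.19)·25 − (-0.41)·(-245)] / -14625 = -0.0002940
∂h/∂y = [150·(-0.41) − (-75)·(+4.19)] / -14625 = -0.01728
|∇h| = √(-0.0002940² + -0.01728²) = 0.01728
Seepage velocity v = K·i/n = 0.4 × 0.01728 / 0.39 = 0.01772 m/day.
t = 300 / 0.01772 = 1.693e+04 days = 46.4 years.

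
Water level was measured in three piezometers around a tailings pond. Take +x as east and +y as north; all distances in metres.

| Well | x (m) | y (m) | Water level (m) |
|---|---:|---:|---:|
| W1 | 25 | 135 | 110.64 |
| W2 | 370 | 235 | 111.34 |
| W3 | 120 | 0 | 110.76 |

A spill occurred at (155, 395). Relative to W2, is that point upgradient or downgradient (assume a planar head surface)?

With h = a·x + b·y + c and W1 as origin, the differences give:
  345·a + 100·b = +0.70
  95·a + (-135)·b = +0.12
Eliminate b (×(-135) and ×100, subtract): -56075·a = -106.500 → a = ∂h/∂x = +0.001899
Back-substitute: b = ∂h/∂y = +0.0004476.
Head at (155, 395) = 110.64 + (+0.001899)·(130) + (+0.0004476)·(260) = 111.00 m.
That is lower than the 111.34 m at W2, so the point is downgradient.

downgradient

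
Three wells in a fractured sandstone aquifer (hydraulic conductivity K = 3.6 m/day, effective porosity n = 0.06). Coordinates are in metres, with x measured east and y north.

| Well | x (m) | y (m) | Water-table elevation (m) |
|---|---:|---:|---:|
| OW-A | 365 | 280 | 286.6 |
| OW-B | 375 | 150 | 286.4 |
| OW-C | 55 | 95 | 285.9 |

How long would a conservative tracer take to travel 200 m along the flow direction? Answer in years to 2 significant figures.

4.4 years

With h = a·x + b·y + c and OW-A as origin, the differences give:
  10·a + (-130)·b = -0.2
  (-310)·a + (-185)·b = -0.7
Eliminate b (×(-185) and ×(-130), subtract): -42150·a = -54.00 → a = ∂h/∂x = +0.001281
Back-substitute: b = ∂h/∂y = +0.001637.
|∇h| = √(0.001281² + 0.001637²) = 0.002079
Seepage velocity v = K·i/n = 3.6 × 0.002079 / 0.06 = 0.1247 m/day.
t = 200 / 0.1247 = 1604 days = 4.39 years.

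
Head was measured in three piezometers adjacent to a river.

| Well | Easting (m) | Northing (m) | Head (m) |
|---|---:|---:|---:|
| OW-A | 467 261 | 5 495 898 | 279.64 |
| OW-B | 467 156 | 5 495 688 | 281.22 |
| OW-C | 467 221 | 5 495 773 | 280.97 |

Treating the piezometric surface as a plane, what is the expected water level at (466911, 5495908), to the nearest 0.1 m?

273.4 m

Differences from OW-A: to OW-B (Δx, Δy, Δh) = (-105, -210, +1.58); to OW-C = (-40, -125, +1.33).
Solve a·Δx + b·Δy = Δh: det = (-105)·(-125) − (-40)·(-210) = 4725.
∂h/∂x = [(+1.58)·(-125) − (+1.33)·(-210)] / 4725 = +0.01731
∂h/∂y = [(-105)·(+1.33) − (-40)·(+1.58)] / 4725 = -0.01618
h(466911, 5495908) = 279.64 + (+0.01731)·(-350) + (-0.01618)·(10) = 279.64 -6.059 -0.162 = 273.419 m.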